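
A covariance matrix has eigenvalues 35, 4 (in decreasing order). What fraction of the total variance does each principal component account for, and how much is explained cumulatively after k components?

Step 1 — total variance = trace(Sigma) = Σ λ_i = 35 + 4 = 39.

Step 2 — fraction explained by component i = λ_i / Σ λ:
  PC1: 35/39 = 0.8974
  PC2: 4/39 = 0.1026

Step 3 — cumulative fraction after k components = (λ_1 + ... + λ_k) / Σ λ:
  k = 1: 35/39 = 0.8974
  k = 2: (35 + 4)/39 = 39/39 = 1

Summary (fraction, with percent):

explained: PC1 0.8974 (89.74%), PC2 0.1026 (10.26%);  cumulative: 0.8974, 1


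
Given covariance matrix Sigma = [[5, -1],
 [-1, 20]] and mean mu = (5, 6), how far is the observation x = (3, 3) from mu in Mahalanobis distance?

Step 1 — centre the observation: (x - mu) = (-2, -3).

Step 2 — invert Sigma. det(Sigma) = 5·20 - (-1)² = 99.
  Sigma^{-1} = (1/det) · [[d, -b], [-b, a]] = [[0.202, 0.0101],
 [0.0101, 0.0505]].

Step 3 — form the quadratic (x - mu)^T · Sigma^{-1} · (x - mu):
  Sigma^{-1} · (x - mu) = (-0.4343, -0.1717).
  (x - mu)^T · [Sigma^{-1} · (x - mu)] = (-2)·(-0.4343) + (-3)·(-0.1717) = 1.3838.

Step 4 — take square root: d = √(1.3838) ≈ 1.1764.

d(x, mu) = √(1.3838) ≈ 1.1764


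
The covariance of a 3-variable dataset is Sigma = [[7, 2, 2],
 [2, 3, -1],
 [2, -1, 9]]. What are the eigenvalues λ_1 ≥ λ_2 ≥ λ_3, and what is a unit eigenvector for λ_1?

Step 1 — characteristic polynomial p(λ) = det(λI - Sigma) = λ³ - tr·λ² + c_1·λ - det, where tr = trace, c_1 = sum of the principal 2×2 minors, det = det(Sigma):
  tr = 7 + 3 + 9 = 19,
  c_1 = (7·3 - (2)²) + (7·9 - (2)²) + (3·9 - (-1)²) = 17 + 59 + 26 = 102,
  det = 7·(3·9 - (-1)²) - (2)·((2)·9 - (-1)·(2)) + (2)·((2)·(-1) - 3·(2)) = 7·(26) - (2)·(20) + (2)·(-8) = 126.
  So p(λ) = λ³ - 19λ² + 102λ - 126.
Step 2 — look for an integer root (rational root theorem: any rational root is an integer divisor of 126). Testing λ = 7:
  p(7) = 343 - 931 + 714 - 126 = 0  ✓
  Dividing out (λ - 7): p(λ) = (λ - 7)(λ² - 12λ + 18).
Step 3 — remaining eigenvalues from the quadratic λ² - 12λ + 18 = 0:
  Δ = 12² - 4·18 = 144 - 72 = 72,  λ = (12 ± √72)/2 = (12 ± 8.4853)/2 ≈ 10.2426 or 1.7574.
  Sorted: λ_1 = 10.2426,  λ_2 = 7,  λ_3 = 1.7574  (check: sum = 19 = tr ✓).

Step 4 — unit eigenvector for λ_1 ≈ 10.2426: v spans the null space of (Sigma - λ_1 I), whose rows are
  r_1 = (-3.2426, 2, 2),  r_2 = (2, -7.2426, -1),  r_3 = (2, -1, -1.2426).
  v is orthogonal to every row, so take v ∝ r_1 × r_2 = ((2)·(-1) - (2)·(-7.2426), (2)·(2) - (-3.2426)·(-1), (-3.2426)·(-7.2426) - (2)·(2)) ≈ (12.4853, 0.7574, 19.4853).
  Let u = (12.4853, 0.7574, 19.4853).
  ||u|| = √((12.4853)² + (0.7574)² + (19.4853)²) = √(536.132) ≈ 23.1545,  v_1 = u/||u|| ≈ (0.5392, 0.0327, 0.8415) (||v_1|| = 1).

λ_1 = 10.2426,  λ_2 = 7,  λ_3 = 1.7574;  v_1 ≈ (0.5392, 0.0327, 0.8415)


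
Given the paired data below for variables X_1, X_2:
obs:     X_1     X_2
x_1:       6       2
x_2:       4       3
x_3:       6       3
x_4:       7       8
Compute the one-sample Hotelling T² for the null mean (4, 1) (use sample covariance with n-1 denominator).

Step 1 — sample mean vector:
  mean(X_1) = (6 + 4 + 6 + 7) / 4 = 23/4 = 5.75
  mean(X_2) = (2 + 3 + 3 + 8) / 4 = 16/4 = 4
  x̄ = (5.75, 4),  deviation x̄ - mu_0 = (5.75, 4) - (4, 1) = (1.75, 3).

Step 2 — sample covariance matrix, S[i,j] = (1/(n-1)) · Σ_k (x_{k,i} - mean_i) · (x_{k,j} - mean_j), divisor n-1 = 3:
  S[X_1,X_1] = ((0.25)·(0.25) + (-1.75)·(-1.75) + (0.25)·(0.25) + (1.25)·(1.25)) / 3 = 4.75/3 = 1.5833
  S[X_1,X_2] = ((0.25)·(-2) + (-1.75)·(-1) + (0.25)·(-1) + (1.25)·(4)) / 3 = 6/3 = 2
  S[X_2,X_2] = ((-2)·(-2) + (-1)·(-1) + (-1)·(-1) + (4)·(4)) / 3 = 22/3 = 7.3333
  S = [[1.5833, 2],
 [2, 7.3333]].

Step 3 — invert S. det(S) = 1.5833·7.3333 - (2)² = 7.6111.
  S^{-1} = (1/det) · [[d, -b], [-b, a]] = [[0.9635, -0.2628],
 [-0.2628, 0.208]].

Step 4 — quadratic form (x̄ - mu_0)^T · S^{-1} · (x̄ - mu_0):
  S^{-1} · (x̄ - mu_0) = (0.8978, 0.1642),
  (x̄ - mu_0)^T · [...] = (1.75)·(0.8978) + (3)·(0.1642) = 2.0639.

Step 5 — scale by n: T² = 4 · 2.0639 = 8.2555.

T² ≈ 8.2555


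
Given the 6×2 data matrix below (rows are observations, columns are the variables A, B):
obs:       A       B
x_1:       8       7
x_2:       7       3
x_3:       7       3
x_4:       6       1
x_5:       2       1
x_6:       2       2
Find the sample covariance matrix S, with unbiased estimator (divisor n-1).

Step 1 — column means:
  mean(A) = (8 + 7 + 7 + 6 + 2 + 2) / 6 = 32/6 = 5.3333
  mean(B) = (7 + 3 + 3 + 1 + 1 + 2) / 6 = 17/6 = 2.8333

Step 2 — sample covariance S[i,j] = (1/(n-1)) · Σ_k (x_{k,i} - mean_i) · (x_{k,j} - mean_j), with n-1 = 5.
  S[A,A] = ((2.6667)·(2.6667) + (1.6667)·(1.6667) + (1.6667)·(1.6667) + (0.6667)·(0.6667) + (-3.3333)·(-3.3333) + (-3.3333)·(-3.3333)) / 5 = 35.3333/5 = 7.0667
  S[A,B] = ((2.6667)·(4.1667) + (1.6667)·(0.1667) + (1.6667)·(0.1667) + (0.6667)·(-1.8333) + (-3.3333)·(-1.8333) + (-3.3333)·(-0.8333)) / 5 = 19.3333/5 = 3.8667
  S[B,B] = ((4.1667)·(4.1667) + (0.1667)·(0.1667) + (0.1667)·(0.1667) + (-1.8333)·(-1.8333) + (-1.8333)·(-1.8333) + (-0.8333)·(-0.8333)) / 5 = 24.8333/5 = 4.9667

S is symmetric (S[j,i] = S[i,j]). Assembling:

S = [[7.0667, 3.8667],
 [3.8667, 4.9667]]


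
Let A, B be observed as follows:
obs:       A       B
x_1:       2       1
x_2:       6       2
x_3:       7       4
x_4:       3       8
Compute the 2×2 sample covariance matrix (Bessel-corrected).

Step 1 — column means:
  mean(A) = (2 + 6 + 7 + 3) / 4 = 18/4 = 4.5
  mean(B) = (1 + 2 + 4 + 8) / 4 = 15/4 = 3.75

Step 2 — sample covariance S[i,j] = (1/(n-1)) · Σ_k (x_{k,i} - mean_i) · (x_{k,j} - mean_j), with n-1 = 3.
  S[A,A] = ((-2.5)·(-2.5) + (1.5)·(1.5) + (2.5)·(2.5) + (-1.5)·(-1.5)) / 3 = 17/3 = 5.6667
  S[A,B] = ((-2.5)·(-2.75) + (1.5)·(-1.75) + (2.5)·(0.25) + (-1.5)·(4.25)) / 3 = -1.5/3 = -0.5
  S[B,B] = ((-2.75)·(-2.75) + (-1.75)·(-1.75) + (0.25)·(0.25) + (4.25)·(4.25)) / 3 = 28.75/3 = 9.5833

S is symmetric (S[j,i] = S[i,j]). Assembling:

S = [[5.6667, -0.5],
 [-0.5, 9.5833]]


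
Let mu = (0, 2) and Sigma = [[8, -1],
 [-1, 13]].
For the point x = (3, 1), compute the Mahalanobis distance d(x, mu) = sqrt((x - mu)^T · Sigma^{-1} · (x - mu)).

Step 1 — centre the observation: (x - mu) = (3, -1).

Step 2 — invert Sigma. det(Sigma) = 8·13 - (-1)² = 103.
  Sigma^{-1} = (1/det) · [[d, -b], [-b, a]] = [[0.1262, 0.0097],
 [0.0097, 0.0777]].

Step 3 — form the quadratic (x - mu)^T · Sigma^{-1} · (x - mu):
  Sigma^{-1} · (x - mu) = (0.3689, -0.0485).
  (x - mu)^T · [Sigma^{-1} · (x - mu)] = (3)·(0.3689) + (-1)·(-0.0485) = 1.1553.

Step 4 — take square root: d = √(1.1553) ≈ 1.0749.

d(x, mu) = √(1.1553) ≈ 1.0749


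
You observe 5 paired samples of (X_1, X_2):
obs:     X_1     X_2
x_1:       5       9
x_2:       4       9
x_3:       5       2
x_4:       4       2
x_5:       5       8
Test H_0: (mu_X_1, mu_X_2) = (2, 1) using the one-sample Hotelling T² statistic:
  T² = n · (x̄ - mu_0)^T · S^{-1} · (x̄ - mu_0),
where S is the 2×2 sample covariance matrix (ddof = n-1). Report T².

Step 1 — sample mean vector:
  mean(X_1) = (5 + 4 + 5 + 4 + 5) / 5 = 23/5 = 4.6
  mean(X_2) = (9 + 9 + 2 + 2 + 8) / 5 = 30/5 = 6
  x̄ = (4.6, 6),  deviation x̄ - mu_0 = (4.6, 6) - (2, 1) = (2.6, 5).

Step 2 — sample covariance matrix, S[i,j] = (1/(n-1)) · Σ_k (x_{k,i} - mean_i) · (x_{k,j} - mean_j), divisor n-1 = 4:
  S[X_1,X_1] = ((0.4)·(0.4) + (-0.6)·(-0.6) + (0.4)·(0.4) + (-0.6)·(-0.6) + (0.4)·(0.4)) / 4 = 1.2/4 = 0.3
  S[X_1,X_2] = ((0.4)·(3) + (-0.6)·(3) + (0.4)·(-4) + (-0.6)·(-4) + (0.4)·(2)) / 4 = 1/4 = 0.25
  S[X_2,X_2] = ((3)·(3) + (3)·(3) + (-4)·(-4) + (-4)·(-4) + (2)·(2)) / 4 = 54/4 = 13.5
  S = [[0.3, 0.25],
 [0.25, 13.5]].

Step 3 — invert S. det(S) = 0.3·13.5 - (0.25)² = 3.9875.
  S^{-1} = (1/det) · [[d, -b], [-b, a]] = [[3.3856, -0.0627],
 [-0.0627, 0.0752]].

Step 4 — quadratic form (x̄ - mu_0)^T · S^{-1} · (x̄ - mu_0):
  S^{-1} · (x̄ - mu_0) = (8.489, 0.2132),
  (x̄ - mu_0)^T · [...] = (2.6)·(8.489) + (5)·(0.2132) = 23.1373.

Step 5 — scale by n: T² = 5 · 23.1373 = 115.6865.

T² ≈ 115.6865


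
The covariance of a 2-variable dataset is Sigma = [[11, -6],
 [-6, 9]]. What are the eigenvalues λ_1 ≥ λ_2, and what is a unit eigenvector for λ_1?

Step 1 — characteristic polynomial of 2×2 Sigma:
  det(Sigma - λI) = λ² - trace · λ + det = 0.
  trace = 11 + 9 = 20, det = 11·9 - (-6)² = 63.
Step 2 — discriminant:
  Δ = trace² - 4·det = 400 - 252 = 148.
Step 3 — eigenvalues:
  λ = (trace ± √Δ)/2 = (20 ± 12.1655)/2,
  λ_1 = 16.0828,  λ_2 = 3.9172.

Step 4 — unit eigenvector for λ_1: solve (Sigma - λ_1 I)v = 0. First row:
  (11 - 16.0828)·v_x + (-6)·v_y = 0, i.e. (-5.0828)·v_x + (-6)·v_y = 0,
  so v ∝ (b, λ_1 - a) = (-6, 5.0828); multiply by -1 so the first entry is positive: u = (6, -5.0828).
  ||u|| = √((6)² + (-5.0828)²) = √(61.8345) ≈ 7.8635,
  v_1 = u/||u|| ≈ (0.763, -0.6464) (||v_1|| = 1).

λ_1 = 16.0828,  λ_2 = 3.9172;  v_1 ≈ (0.763, -0.6464)


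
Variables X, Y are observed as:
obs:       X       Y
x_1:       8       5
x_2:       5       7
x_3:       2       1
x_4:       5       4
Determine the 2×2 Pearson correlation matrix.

Step 1 — column means:
  mean(X) = (8 + 5 + 2 + 5) / 4 = 20/4 = 5
  mean(Y) = (5 + 7 + 1 + 4) / 4 = 17/4 = 4.25

Step 2 — sample variances and covariances s[i,j] = (1/(n-1)) · Σ_k (x_{k,i} - mean_i) · (x_{k,j} - mean_j), with n-1 = 3:
  s[X,X] = ((3)·(3) + (0)·(0) + (-3)·(-3) + (0)·(0)) / 3 = 18/3 = 6
  s[X,Y] = ((3)·(0.75) + (0)·(2.75) + (-3)·(-3.25) + (0)·(-0.25)) / 3 = 12/3 = 4
  s[Y,Y] = ((0.75)·(0.75) + (2.75)·(2.75) + (-3.25)·(-3.25) + (-0.25)·(-0.25)) / 3 = 18.75/3 = 6.25
  Sample standard deviations s_i = √(s[i,i]):
  s(X) = √(6) = 2.4495
  s(Y) = √(6.25) = 2.5

Step 3 — r_{ij} = s_{ij} / (s_i · s_j):
  r[X,X] = 1 (diagonal).
  r[X,Y] = 4 / (2.4495 · 2.5) = 4 / 6.1237 = 0.6532
  r[Y,Y] = 1 (diagonal).

R is symmetric with unit diagonal. Assembling:

R = [[1, 0.6532],
 [0.6532, 1]]


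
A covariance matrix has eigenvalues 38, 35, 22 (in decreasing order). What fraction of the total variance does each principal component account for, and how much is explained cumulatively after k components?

Step 1 — total variance = trace(Sigma) = Σ λ_i = 38 + 35 + 22 = 95.

Step 2 — fraction explained by component i = λ_i / Σ λ:
  PC1: 38/95 = 0.4
  PC2: 35/95 = 0.3684
  PC3: 22/95 = 0.2316

Step 3 — cumulative fraction after k components = (λ_1 + ... + λ_k) / Σ λ:
  k = 1: 38/95 = 0.4
  k = 2: (38 + 35)/95 = 73/95 = 0.7684
  k = 3: (38 + 35 + 22)/95 = 95/95 = 1

Summary (fraction, with percent):

explained: PC1 0.4 (40%), PC2 0.3684 (36.84%), PC3 0.2316 (23.16%);  cumulative: 0.4, 0.7684, 1


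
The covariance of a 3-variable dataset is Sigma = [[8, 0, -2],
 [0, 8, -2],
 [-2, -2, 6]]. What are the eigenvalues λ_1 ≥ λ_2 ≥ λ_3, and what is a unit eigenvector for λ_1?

Step 1 — characteristic polynomial p(λ) = det(λI - Sigma) = λ³ - tr·λ² + c_1·λ - det, where tr = trace, c_1 = sum of the principal 2×2 minors, det = det(Sigma):
  tr = 8 + 8 + 6 = 22,
  c_1 = (8·8 - (0)²) + (8·6 - (-2)²) + (8·6 - (-2)²) = 64 + 44 + 44 = 152,
  det = 8·(8·6 - (-2)²) - (0)·((0)·6 - (-2)·(-2)) + (-2)·((0)·(-2) - 8·(-2)) = 8·(44) - (0)·(-4) + (-2)·(16) = 320.
  So p(λ) = λ³ - 22λ² + 152λ - 320.
Step 2 — look for an integer root (rational root theorem: any rational root is an integer divisor of 320). Testing λ = 4:
  p(4) = 64 - 352 + 608 - 320 = 0  ✓
  Dividing out (λ - 4): p(λ) = (λ - 4)(λ² - 18λ + 80).
Step 3 — remaining eigenvalues from the quadratic λ² - 18λ + 80 = 0:
  Δ = 18² - 4·80 = 324 - 320 = 4,  λ = (18 ± √4)/2 = (18 ± 2)/2 = 10 or 8.
  Sorted: λ_1 = 10,  λ_2 = 8,  λ_3 = 4  (check: sum = 22 = tr ✓).

Step 4 — unit eigenvector for λ_1 = 10: v spans the null space of (Sigma - λ_1 I), whose rows are
  r_1 = (-2, 0, -2),  r_2 = (0, -2, -2),  r_3 = (-2, -2, -4).
  v is orthogonal to every row, so take v ∝ r_1 × r_2 = ((0)·(-2) - (-2)·(-2), (-2)·(0) - (-2)·(-2), (-2)·(-2) - (0)·(0)) = (-4, -4, 4).
  Rescale (divide by 4; multiply by -1 so the first nonzero entry is positive): u = (1, 1, -1).
  ||u|| = √((1)² + (1)² + (-1)²) = √(3) ≈ 1.7321,  v_1 = u/||u|| ≈ (0.5774, 0.5774, -0.5774) (||v_1|| = 1).

λ_1 = 10,  λ_2 = 8,  λ_3 = 4;  v_1 ≈ (0.5774, 0.5774, -0.5774)


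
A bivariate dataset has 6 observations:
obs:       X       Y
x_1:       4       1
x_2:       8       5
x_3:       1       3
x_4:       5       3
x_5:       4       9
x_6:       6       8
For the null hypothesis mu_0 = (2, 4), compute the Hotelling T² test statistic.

Step 1 — sample mean vector:
  mean(X) = (4 + 8 + 1 + 5 + 4 + 6) / 6 = 28/6 = 4.6667
  mean(Y) = (1 + 5 + 3 + 3 + 9 + 8) / 6 = 29/6 = 4.8333
  x̄ = (4.6667, 4.8333),  deviation x̄ - mu_0 = (4.6667, 4.8333) - (2, 4) = (2.6667, 0.8333).

Step 2 — sample covariance matrix, S[i,j] = (1/(n-1)) · Σ_k (x_{k,i} - mean_i) · (x_{k,j} - mean_j), divisor n-1 = 5:
  S[X,X] = ((-0.6667)·(-0.6667) + (3.3333)·(3.3333) + (-3.6667)·(-3.6667) + (0.3333)·(0.3333) + (-0.6667)·(-0.6667) + (1.3333)·(1.3333)) / 5 = 27.3333/5 = 5.4667
  S[X,Y] = ((-0.6667)·(-3.8333) + (3.3333)·(0.1667) + (-3.6667)·(-1.8333) + (0.3333)·(-1.8333) + (-0.6667)·(4.1667) + (1.3333)·(3.1667)) / 5 = 10.6667/5 = 2.1333
  S[Y,Y] = ((-3.8333)·(-3.8333) + (0.1667)·(0.1667) + (-1.8333)·(-1.8333) + (-1.8333)·(-1.8333) + (4.1667)·(4.1667) + (3.1667)·(3.1667)) / 5 = 48.8333/5 = 9.7667
  S = [[5.4667, 2.1333],
 [2.1333, 9.7667]].

Step 3 — invert S. det(S) = 5.4667·9.7667 - (2.1333)² = 48.84.
  S^{-1} = (1/det) · [[d, -b], [-b, a]] = [[0.2, -0.0437],
 [-0.0437, 0.1119]].

Step 4 — quadratic form (x̄ - mu_0)^T · S^{-1} · (x̄ - mu_0):
  S^{-1} · (x̄ - mu_0) = (0.4969, -0.0232),
  (x̄ - mu_0)^T · [...] = (2.6667)·(0.4969) + (0.8333)·(-0.0232) = 1.3056.

Step 5 — scale by n: T² = 6 · 1.3056 = 7.8337.

T² ≈ 7.8337


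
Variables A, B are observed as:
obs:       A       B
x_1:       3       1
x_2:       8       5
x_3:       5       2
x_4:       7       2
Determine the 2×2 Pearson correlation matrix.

Step 1 — column means:
  mean(A) = (3 + 8 + 5 + 7) / 4 = 23/4 = 5.75
  mean(B) = (1 + 5 + 2 + 2) / 4 = 10/4 = 2.5

Step 2 — sample variances and covariances s[i,j] = (1/(n-1)) · Σ_k (x_{k,i} - mean_i) · (x_{k,j} - mean_j), with n-1 = 3:
  s[A,A] = ((-2.75)·(-2.75) + (2.25)·(2.25) + (-0.75)·(-0.75) + (1.25)·(1.25)) / 3 = 14.75/3 = 4.9167
  s[A,B] = ((-2.75)·(-1.5) + (2.25)·(2.5) + (-0.75)·(-0.5) + (1.25)·(-0.5)) / 3 = 9.5/3 = 3.1667
  s[B,B] = ((-1.5)·(-1.5) + (2.5)·(2.5) + (-0.5)·(-0.5) + (-0.5)·(-0.5)) / 3 = 9/3 = 3
  Sample standard deviations s_i = √(s[i,i]):
  s(A) = √(4.9167) = 2.2174
  s(B) = √(3) = 1.7321

Step 3 — r_{ij} = s_{ij} / (s_i · s_j):
  r[A,A] = 1 (diagonal).
  r[A,B] = 3.1667 / (2.2174 · 1.7321) = 3.1667 / 3.8406 = 0.8245
  r[B,B] = 1 (diagonal).

R is symmetric with unit diagonal. Assembling:

R = [[1, 0.8245],
 [0.8245, 1]]


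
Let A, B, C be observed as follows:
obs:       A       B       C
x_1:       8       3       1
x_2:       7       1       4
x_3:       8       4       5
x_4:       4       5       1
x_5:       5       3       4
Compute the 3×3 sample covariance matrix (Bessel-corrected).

Step 1 — column means:
  mean(A) = (8 + 7 + 8 + 4 + 5) / 5 = 32/5 = 6.4
  mean(B) = (3 + 1 + 4 + 5 + 3) / 5 = 16/5 = 3.2
  mean(C) = (1 + 4 + 5 + 1 + 4) / 5 = 15/5 = 3

Step 2 — sample covariance S[i,j] = (1/(n-1)) · Σ_k (x_{k,i} - mean_i) · (x_{k,j} - mean_j), with n-1 = 4.
  S[A,A] = ((1.6)·(1.6) + (0.6)·(0.6) + (1.6)·(1.6) + (-2.4)·(-2.4) + (-1.4)·(-1.4)) / 4 = 13.2/4 = 3.3
  S[A,B] = ((1.6)·(-0.2) + (0.6)·(-2.2) + (1.6)·(0.8) + (-2.4)·(1.8) + (-1.4)·(-0.2)) / 4 = -4.4/4 = -1.1
  S[A,C] = ((1.6)·(-2) + (0.6)·(1) + (1.6)·(2) + (-2.4)·(-2) + (-1.4)·(1)) / 4 = 4/4 = 1
  S[B,B] = ((-0.2)·(-0.2) + (-2.2)·(-2.2) + (0.8)·(0.8) + (1.8)·(1.8) + (-0.2)·(-0.2)) / 4 = 8.8/4 = 2.2
  S[B,C] = ((-0.2)·(-2) + (-2.2)·(1) + (0.8)·(2) + (1.8)·(-2) + (-0.2)·(1)) / 4 = -4/4 = -1
  S[C,C] = ((-2)·(-2) + (1)·(1) + (2)·(2) + (-2)·(-2) + (1)·(1)) / 4 = 14/4 = 3.5

S is symmetric (S[j,i] = S[i,j]). Assembling:

S = [[3.3, -1.1, 1],
 [-1.1, 2.2, -1],
 [1, -1, 3.5]]


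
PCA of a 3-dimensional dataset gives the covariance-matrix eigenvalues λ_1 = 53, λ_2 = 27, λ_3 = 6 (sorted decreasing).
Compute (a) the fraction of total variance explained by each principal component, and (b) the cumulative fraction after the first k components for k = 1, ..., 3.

Step 1 — total variance = trace(Sigma) = Σ λ_i = 53 + 27 + 6 = 86.

Step 2 — fraction explained by component i = λ_i / Σ λ:
  PC1: 53/86 = 0.6163
  PC2: 27/86 = 0.314
  PC3: 6/86 = 0.0698

Step 3 — cumulative fraction after k components = (λ_1 + ... + λ_k) / Σ λ:
  k = 1: 53/86 = 0.6163
  k = 2: (53 + 27)/86 = 80/86 = 0.9302
  k = 3: (53 + 27 + 6)/86 = 86/86 = 1

Summary (fraction, with percent):

explained: PC1 0.6163 (61.63%), PC2 0.314 (31.4%), PC3 0.0698 (6.98%);  cumulative: 0.6163, 0.9302, 1


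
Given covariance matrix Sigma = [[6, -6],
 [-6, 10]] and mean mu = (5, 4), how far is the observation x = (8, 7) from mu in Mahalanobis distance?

Step 1 — centre the observation: (x - mu) = (3, 3).

Step 2 — invert Sigma. det(Sigma) = 6·10 - (-6)² = 24.
  Sigma^{-1} = (1/det) · [[d, -b], [-b, a]] = [[0.4167, 0.25],
 [0.25, 0.25]].

Step 3 — form the quadratic (x - mu)^T · Sigma^{-1} · (x - mu):
  Sigma^{-1} · (x - mu) = (2, 1.5).
  (x - mu)^T · [Sigma^{-1} · (x - mu)] = (3)·(2) + (3)·(1.5) = 10.5.

Step 4 — take square root: d = √(10.5) ≈ 3.2404.

d(x, mu) = √(10.5) ≈ 3.2404


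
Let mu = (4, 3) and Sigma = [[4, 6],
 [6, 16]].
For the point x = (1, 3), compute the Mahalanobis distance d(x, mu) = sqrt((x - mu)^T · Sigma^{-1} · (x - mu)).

Step 1 — centre the observation: (x - mu) = (-3, 0).

Step 2 — invert Sigma. det(Sigma) = 4·16 - (6)² = 28.
  Sigma^{-1} = (1/det) · [[d, -b], [-b, a]] = [[0.5714, -0.2143],
 [-0.2143, 0.1429]].

Step 3 — form the quadratic (x - mu)^T · Sigma^{-1} · (x - mu):
  Sigma^{-1} · (x - mu) = (-1.7143, 0.6429).
  (x - mu)^T · [Sigma^{-1} · (x - mu)] = (-3)·(-1.7143) + (0)·(0.6429) = 5.1429.

Step 4 — take square root: d = √(5.1429) ≈ 2.2678.

d(x, mu) = √(5.1429) ≈ 2.2678


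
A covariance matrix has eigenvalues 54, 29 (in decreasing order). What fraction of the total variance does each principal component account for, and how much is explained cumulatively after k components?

Step 1 — total variance = trace(Sigma) = Σ λ_i = 54 + 29 = 83.

Step 2 — fraction explained by component i = λ_i / Σ λ:
  PC1: 54/83 = 0.6506
  PC2: 29/83 = 0.3494

Step 3 — cumulative fraction after k components = (λ_1 + ... + λ_k) / Σ λ:
  k = 1: 54/83 = 0.6506
  k = 2: (54 + 29)/83 = 83/83 = 1

Summary (fraction, with percent):

explained: PC1 0.6506 (65.06%), PC2 0.3494 (34.94%);  cumulative: 0.6506, 1


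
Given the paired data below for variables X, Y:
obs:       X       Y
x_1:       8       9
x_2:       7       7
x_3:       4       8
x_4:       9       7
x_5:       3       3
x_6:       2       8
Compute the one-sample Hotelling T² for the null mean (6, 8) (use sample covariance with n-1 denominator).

Step 1 — sample mean vector:
  mean(X) = (8 + 7 + 4 + 9 + 3 + 2) / 6 = 33/6 = 5.5
  mean(Y) = (9 + 7 + 8 + 7 + 3 + 8) / 6 = 42/6 = 7
  x̄ = (5.5, 7),  deviation x̄ - mu_0 = (5.5, 7) - (6, 8) = (-0.5, -1).

Step 2 — sample covariance matrix, S[i,j] = (1/(n-1)) · Σ_k (x_{k,i} - mean_i) · (x_{k,j} - mean_j), divisor n-1 = 5:
  S[X,X] = ((2.5)·(2.5) + (1.5)·(1.5) + (-1.5)·(-1.5) + (3.5)·(3.5) + (-2.5)·(-2.5) + (-3.5)·(-3.5)) / 5 = 41.5/5 = 8.3
  S[X,Y] = ((2.5)·(2) + (1.5)·(0) + (-1.5)·(1) + (3.5)·(0) + (-2.5)·(-4) + (-3.5)·(1)) / 5 = 10/5 = 2
  S[Y,Y] = ((2)·(2) + (0)·(0) + (1)·(1) + (0)·(0) + (-4)·(-4) + (1)·(1)) / 5 = 22/5 = 4.4
  S = [[8.3, 2],
 [2, 4.4]].

Step 3 — invert S. det(S) = 8.3·4.4 - (2)² = 32.52.
  S^{-1} = (1/det) · [[d, -b], [-b, a]] = [[0.1353, -0.0615],
 [-0.0615, 0.2552]].

Step 4 — quadratic form (x̄ - mu_0)^T · S^{-1} · (x̄ - mu_0):
  S^{-1} · (x̄ - mu_0) = (-0.0062, -0.2245),
  (x̄ - mu_0)^T · [...] = (-0.5)·(-0.0062) + (-1)·(-0.2245) = 0.2276.

Step 5 — scale by n: T² = 6 · 0.2276 = 1.3653.

T² ≈ 1.3653


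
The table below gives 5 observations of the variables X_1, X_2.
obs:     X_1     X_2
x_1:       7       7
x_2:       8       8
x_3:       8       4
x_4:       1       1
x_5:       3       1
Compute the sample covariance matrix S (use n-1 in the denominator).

Step 1 — column means:
  mean(X_1) = (7 + 8 + 8 + 1 + 3) / 5 = 27/5 = 5.4
  mean(X_2) = (7 + 8 + 4 + 1 + 1) / 5 = 21/5 = 4.2

Step 2 — sample covariance S[i,j] = (1/(n-1)) · Σ_k (x_{k,i} - mean_i) · (x_{k,j} - mean_j), with n-1 = 4.
  S[X_1,X_1] = ((1.6)·(1.6) + (2.6)·(2.6) + (2.6)·(2.6) + (-4.4)·(-4.4) + (-2.4)·(-2.4)) / 4 = 41.2/4 = 10.3
  S[X_1,X_2] = ((1.6)·(2.8) + (2.6)·(3.8) + (2.6)·(-0.2) + (-4.4)·(-3.2) + (-2.4)·(-3.2)) / 4 = 35.6/4 = 8.9
  S[X_2,X_2] = ((2.8)·(2.8) + (3.8)·(3.8) + (-0.2)·(-0.2) + (-3.2)·(-3.2) + (-3.2)·(-3.2)) / 4 = 42.8/4 = 10.7

S is symmetric (S[j,i] = S[i,j]). Assembling:

S = [[10.3, 8.9],
 [8.9, 10.7]]


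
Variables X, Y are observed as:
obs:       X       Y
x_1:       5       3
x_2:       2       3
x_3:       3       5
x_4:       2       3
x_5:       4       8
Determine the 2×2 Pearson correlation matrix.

Step 1 — column means:
  mean(X) = (5 + 2 + 3 + 2 + 4) / 5 = 16/5 = 3.2
  mean(Y) = (3 + 3 + 5 + 3 + 8) / 5 = 22/5 = 4.4

Step 2 — sample variances and covariances s[i,j] = (1/(n-1)) · Σ_k (x_{k,i} - mean_i) · (x_{k,j} - mean_j), with n-1 = 4:
  s[X,X] = ((1.8)·(1.8) + (-1.2)·(-1.2) + (-0.2)·(-0.2) + (-1.2)·(-1.2) + (0.8)·(0.8)) / 4 = 6.8/4 = 1.7
  s[X,Y] = ((1.8)·(-1.4) + (-1.2)·(-1.4) + (-0.2)·(0.6) + (-1.2)·(-1.4) + (0.8)·(3.6)) / 4 = 3.6/4 = 0.9
  s[Y,Y] = ((-1.4)·(-1.4) + (-1.4)·(-1.4) + (0.6)·(0.6) + (-1.4)·(-1.4) + (3.6)·(3.6)) / 4 = 19.2/4 = 4.8
  Sample standard deviations s_i = √(s[i,i]):
  s(X) = √(1.7) = 1.3038
  s(Y) = √(4.8) = 2.1909

Step 3 — r_{ij} = s_{ij} / (s_i · s_j):
  r[X,X] = 1 (diagonal).
  r[X,Y] = 0.9 / (1.3038 · 2.1909) = 0.9 / 2.8566 = 0.3151
  r[Y,Y] = 1 (diagonal).

R is symmetric with unit diagonal. Assembling:

R = [[1, 0.3151],
 [0.3151, 1]]


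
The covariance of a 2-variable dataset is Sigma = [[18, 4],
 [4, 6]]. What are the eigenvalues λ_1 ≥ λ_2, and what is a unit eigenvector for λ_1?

Step 1 — characteristic polynomial of 2×2 Sigma:
  det(Sigma - λI) = λ² - trace · λ + det = 0.
  trace = 18 + 6 = 24, det = 18·6 - (4)² = 92.
Step 2 — discriminant:
  Δ = trace² - 4·det = 576 - 368 = 208.
Step 3 — eigenvalues:
  λ = (trace ± √Δ)/2 = (24 ± 14.4222)/2,
  λ_1 = 19.2111,  λ_2 = 4.7889.

Step 4 — unit eigenvector for λ_1: solve (Sigma - λ_1 I)v = 0. First row:
  (18 - 19.2111)·v_x + (4)·v_y = 0, i.e. (-1.2111)·v_x + (4)·v_y = 0,
  so v ∝ (b, λ_1 - a) = (4, 1.2111) = u.
  ||u|| = √((4)² + (1.2111)²) = √(17.4668) ≈ 4.1793,
  v_1 = u/||u|| ≈ (0.9571, 0.2898) (||v_1|| = 1).

λ_1 = 19.2111,  λ_2 = 4.7889;  v_1 ≈ (0.9571, 0.2898)


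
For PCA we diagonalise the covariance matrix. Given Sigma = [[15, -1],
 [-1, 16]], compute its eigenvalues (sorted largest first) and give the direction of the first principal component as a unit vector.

Step 1 — characteristic polynomial of 2×2 Sigma:
  det(Sigma - λI) = λ² - trace · λ + det = 0.
  trace = 15 + 16 = 31, det = 15·16 - (-1)² = 239.
Step 2 — discriminant:
  Δ = trace² - 4·det = 961 - 956 = 5.
Step 3 — eigenvalues:
  λ = (trace ± √Δ)/2 = (31 ± 2.2361)/2,
  λ_1 = 16.618,  λ_2 = 14.382.

Step 4 — unit eigenvector for λ_1: solve (Sigma - λ_1 I)v = 0. First row:
  (15 - 16.618)·v_x + (-1)·v_y = 0, i.e. (-1.618)·v_x + (-1)·v_y = 0,
  so v ∝ (b, λ_1 - a) = (-1, 1.618); multiply by -1 so the first entry is positive: u = (1, -1.618).
  ||u|| = √((1)² + (-1.618)²) = √(3.618) ≈ 1.9021,
  v_1 = u/||u|| ≈ (0.5257, -0.8507) (||v_1|| = 1).

λ_1 = 16.618,  λ_2 = 14.382;  v_1 ≈ (0.5257, -0.8507)


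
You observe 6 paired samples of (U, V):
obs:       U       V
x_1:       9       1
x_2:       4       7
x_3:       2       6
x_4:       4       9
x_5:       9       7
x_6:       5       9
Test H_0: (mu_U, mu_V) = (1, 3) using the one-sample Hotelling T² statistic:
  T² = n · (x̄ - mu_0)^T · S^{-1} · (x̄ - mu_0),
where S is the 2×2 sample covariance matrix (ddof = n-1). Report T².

Step 1 — sample mean vector:
  mean(U) = (9 + 4 + 2 + 4 + 9 + 5) / 6 = 33/6 = 5.5
  mean(V) = (1 + 7 + 6 + 9 + 7 + 9) / 6 = 39/6 = 6.5
  x̄ = (5.5, 6.5),  deviation x̄ - mu_0 = (5.5, 6.5) - (1, 3) = (4.5, 3.5).

Step 2 — sample covariance matrix, S[i,j] = (1/(n-1)) · Σ_k (x_{k,i} - mean_i) · (x_{k,j} - mean_j), divisor n-1 = 5:
  S[U,U] = ((3.5)·(3.5) + (-1.5)·(-1.5) + (-3.5)·(-3.5) + (-1.5)·(-1.5) + (3.5)·(3.5) + (-0.5)·(-0.5)) / 5 = 41.5/5 = 8.3
  S[U,V] = ((3.5)·(-5.5) + (-1.5)·(0.5) + (-3.5)·(-0.5) + (-1.5)·(2.5) + (3.5)·(0.5) + (-0.5)·(2.5)) / 5 = -21.5/5 = -4.3
  S[V,V] = ((-5.5)·(-5.5) + (0.5)·(0.5) + (-0.5)·(-0.5) + (2.5)·(2.5) + (0.5)·(0.5) + (2.5)·(2.5)) / 5 = 43.5/5 = 8.7
  S = [[8.3, -4.3],
 [-4.3, 8.7]].

Step 3 — invert S. det(S) = 8.3·8.7 - (-4.3)² = 53.72.
  S^{-1} = (1/det) · [[d, -b], [-b, a]] = [[0.162, 0.08],
 [0.08, 0.1545]].

Step 4 — quadratic form (x̄ - mu_0)^T · S^{-1} · (x̄ - mu_0):
  S^{-1} · (x̄ - mu_0) = (1.0089, 0.901),
  (x̄ - mu_0)^T · [...] = (4.5)·(1.0089) + (3.5)·(0.901) = 7.6936.

Step 5 — scale by n: T² = 6 · 7.6936 = 46.1616.

T² ≈ 46.1616


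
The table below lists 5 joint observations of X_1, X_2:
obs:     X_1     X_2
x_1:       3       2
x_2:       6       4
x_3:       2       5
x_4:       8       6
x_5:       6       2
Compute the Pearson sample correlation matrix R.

Step 1 — column means:
  mean(X_1) = (3 + 6 + 2 + 8 + 6) / 5 = 25/5 = 5
  mean(X_2) = (2 + 4 + 5 + 6 + 2) / 5 = 19/5 = 3.8

Step 2 — sample variances and covariances s[i,j] = (1/(n-1)) · Σ_k (x_{k,i} - mean_i) · (x_{k,j} - mean_j), with n-1 = 4:
  s[X_1,X_1] = ((-2)·(-2) + (1)·(1) + (-3)·(-3) + (3)·(3) + (1)·(1)) / 4 = 24/4 = 6
  s[X_1,X_2] = ((-2)·(-1.8) + (1)·(0.2) + (-3)·(1.2) + (3)·(2.2) + (1)·(-1.8)) / 4 = 5/4 = 1.25
  s[X_2,X_2] = ((-1.8)·(-1.8) + (0.2)·(0.2) + (1.2)·(1.2) + (2.2)·(2.2) + (-1.8)·(-1.8)) / 4 = 12.8/4 = 3.2
  Sample standard deviations s_i = √(s[i,i]):
  s(X_1) = √(6) = 2.4495
  s(X_2) = √(3.2) = 1.7889

Step 3 — r_{ij} = s_{ij} / (s_i · s_j):
  r[X_1,X_1] = 1 (diagonal).
  r[X_1,X_2] = 1.25 / (2.4495 · 1.7889) = 1.25 / 4.3818 = 0.2853
  r[X_2,X_2] = 1 (diagonal).

R is symmetric with unit diagonal. Assembling:

R = [[1, 0.2853],
 [0.2853, 1]]


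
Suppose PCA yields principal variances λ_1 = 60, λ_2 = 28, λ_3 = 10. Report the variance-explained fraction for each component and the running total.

Step 1 — total variance = trace(Sigma) = Σ λ_i = 60 + 28 + 10 = 98.

Step 2 — fraction explained by component i = λ_i / Σ λ:
  PC1: 60/98 = 0.6122
  PC2: 28/98 = 0.2857
  PC3: 10/98 = 0.102

Step 3 — cumulative fraction after k components = (λ_1 + ... + λ_k) / Σ λ:
  k = 1: 60/98 = 0.6122
  k = 2: (60 + 28)/98 = 88/98 = 0.898
  k = 3: (60 + 28 + 10)/98 = 98/98 = 1

Summary (fraction, with percent):

explained: PC1 0.6122 (61.22%), PC2 0.2857 (28.57%), PC3 0.102 (10.2%);  cumulative: 0.6122, 0.898, 1


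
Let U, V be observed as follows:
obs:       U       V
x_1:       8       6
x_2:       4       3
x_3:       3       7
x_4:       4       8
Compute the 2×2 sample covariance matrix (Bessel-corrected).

Step 1 — column means:
  mean(U) = (8 + 4 + 3 + 4) / 4 = 19/4 = 4.75
  mean(V) = (6 + 3 + 7 + 8) / 4 = 24/4 = 6

Step 2 — sample covariance S[i,j] = (1/(n-1)) · Σ_k (x_{k,i} - mean_i) · (x_{k,j} - mean_j), with n-1 = 3.
  S[U,U] = ((3.25)·(3.25) + (-0.75)·(-0.75) + (-1.75)·(-1.75) + (-0.75)·(-0.75)) / 3 = 14.75/3 = 4.9167
  S[U,V] = ((3.25)·(0) + (-0.75)·(-3) + (-1.75)·(1) + (-0.75)·(2)) / 3 = -1/3 = -0.3333
  S[V,V] = ((0)·(0) + (-3)·(-3) + (1)·(1) + (2)·(2)) / 3 = 14/3 = 4.6667

S is symmetric (S[j,i] = S[i,j]). Assembling:

S = [[4.9167, -0.3333],
 [-0.3333, 4.6667]]


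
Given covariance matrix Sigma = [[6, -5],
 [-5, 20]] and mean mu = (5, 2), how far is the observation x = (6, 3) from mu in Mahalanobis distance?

Step 1 — centre the observation: (x - mu) = (1, 1).

Step 2 — invert Sigma. det(Sigma) = 6·20 - (-5)² = 95.
  Sigma^{-1} = (1/det) · [[d, -b], [-b, a]] = [[0.2105, 0.0526],
 [0.0526, 0.0632]].

Step 3 — form the quadratic (x - mu)^T · Sigma^{-1} · (x - mu):
  Sigma^{-1} · (x - mu) = (0.2632, 0.1158).
  (x - mu)^T · [Sigma^{-1} · (x - mu)] = (1)·(0.2632) + (1)·(0.1158) = 0.3789.

Step 4 — take square root: d = √(0.3789) ≈ 0.6156.

d(x, mu) = √(0.3789) ≈ 0.6156


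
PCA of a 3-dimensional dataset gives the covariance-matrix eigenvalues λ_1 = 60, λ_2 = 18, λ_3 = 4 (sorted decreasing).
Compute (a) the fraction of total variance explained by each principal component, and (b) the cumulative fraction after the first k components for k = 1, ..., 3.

Step 1 — total variance = trace(Sigma) = Σ λ_i = 60 + 18 + 4 = 82.

Step 2 — fraction explained by component i = λ_i / Σ λ:
  PC1: 60/82 = 0.7317
  PC2: 18/82 = 0.2195
  PC3: 4/82 = 0.0488

Step 3 — cumulative fraction after k components = (λ_1 + ... + λ_k) / Σ λ:
  k = 1: 60/82 = 0.7317
  k = 2: (60 + 18)/82 = 78/82 = 0.9512
  k = 3: (60 + 18 + 4)/82 = 82/82 = 1

Summary (fraction, with percent):

explained: PC1 0.7317 (73.17%), PC2 0.2195 (21.95%), PC3 0.0488 (4.88%);  cumulative: 0.7317, 0.9512, 1


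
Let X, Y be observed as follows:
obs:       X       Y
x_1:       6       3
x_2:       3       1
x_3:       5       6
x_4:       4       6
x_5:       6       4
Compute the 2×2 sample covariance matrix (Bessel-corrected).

Step 1 — column means:
  mean(X) = (6 + 3 + 5 + 4 + 6) / 5 = 24/5 = 4.8
  mean(Y) = (3 + 1 + 6 + 6 + 4) / 5 = 20/5 = 4

Step 2 — sample covariance S[i,j] = (1/(n-1)) · Σ_k (x_{k,i} - mean_i) · (x_{k,j} - mean_j), with n-1 = 4.
  S[X,X] = ((1.2)·(1.2) + (-1.8)·(-1.8) + (0.2)·(0.2) + (-0.8)·(-0.8) + (1.2)·(1.2)) / 4 = 6.8/4 = 1.7
  S[X,Y] = ((1.2)·(-1) + (-1.8)·(-3) + (0.2)·(2) + (-0.8)·(2) + (1.2)·(0)) / 4 = 3/4 = 0.75
  S[Y,Y] = ((-1)·(-1) + (-3)·(-3) + (2)·(2) + (2)·(2) + (0)·(0)) / 4 = 18/4 = 4.5

S is symmetric (S[j,i] = S[i,j]). Assembling:

S = [[1.7, 0.75],
 [0.75, 4.5]]


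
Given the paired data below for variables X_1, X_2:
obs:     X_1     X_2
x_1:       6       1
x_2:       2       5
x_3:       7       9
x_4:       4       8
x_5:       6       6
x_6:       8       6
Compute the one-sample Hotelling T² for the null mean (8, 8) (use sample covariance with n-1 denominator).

Step 1 — sample mean vector:
  mean(X_1) = (6 + 2 + 7 + 4 + 6 + 8) / 6 = 33/6 = 5.5
  mean(X_2) = (1 + 5 + 9 + 8 + 6 + 6) / 6 = 35/6 = 5.8333
  x̄ = (5.5, 5.8333),  deviation x̄ - mu_0 = (5.5, 5.8333) - (8, 8) = (-2.5, -2.1667).

Step 2 — sample covariance matrix, S[i,j] = (1/(n-1)) · Σ_k (x_{k,i} - mean_i) · (x_{k,j} - mean_j), divisor n-1 = 5:
  S[X_1,X_1] = ((0.5)·(0.5) + (-3.5)·(-3.5) + (1.5)·(1.5) + (-1.5)·(-1.5) + (0.5)·(0.5) + (2.5)·(2.5)) / 5 = 23.5/5 = 4.7
  S[X_1,X_2] = ((0.5)·(-4.8333) + (-3.5)·(-0.8333) + (1.5)·(3.1667) + (-1.5)·(2.1667) + (0.5)·(0.1667) + (2.5)·(0.1667)) / 5 = 2.5/5 = 0.5
  S[X_2,X_2] = ((-4.8333)·(-4.8333) + (-0.8333)·(-0.8333) + (3.1667)·(3.1667) + (2.1667)·(2.1667) + (0.1667)·(0.1667) + (0.1667)·(0.1667)) / 5 = 38.8333/5 = 7.7667
  S = [[4.7, 0.5],
 [0.5, 7.7667]].

Step 3 — invert S. det(S) = 4.7·7.7667 - (0.5)² = 36.2533.
  S^{-1} = (1/det) · [[d, -b], [-b, a]] = [[0.2142, -0.0138],
 [-0.0138, 0.1296]].

Step 4 — quadratic form (x̄ - mu_0)^T · S^{-1} · (x̄ - mu_0):
  S^{-1} · (x̄ - mu_0) = (-0.5057, -0.2464),
  (x̄ - mu_0)^T · [...] = (-2.5)·(-0.5057) + (-2.1667)·(-0.2464) = 1.7981.

Step 5 — scale by n: T² = 6 · 1.7981 = 10.7889.

T² ≈ 10.7889


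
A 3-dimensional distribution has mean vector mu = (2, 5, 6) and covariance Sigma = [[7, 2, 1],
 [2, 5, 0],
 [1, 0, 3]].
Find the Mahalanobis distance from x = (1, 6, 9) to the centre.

Step 1 — centre the observation: (x - mu) = (-1, 1, 3).

Step 2 — invert Sigma (cofactor / det for 3×3, or solve directly):
  Sigma^{-1} = [[0.1705, -0.0682, -0.0568],
 [-0.0682, 0.2273, 0.0227],
 [-0.0568, 0.0227, 0.3523]].

Step 3 — form the quadratic (x - mu)^T · Sigma^{-1} · (x - mu):
  Sigma^{-1} · (x - mu) = (-0.4091, 0.3636, 1.1364).
  (x - mu)^T · [Sigma^{-1} · (x - mu)] = (-1)·(-0.4091) + (1)·(0.3636) + (3)·(1.1364) = 4.1818.

Step 4 — take square root: d = √(4.1818) ≈ 2.0449.

d(x, mu) = √(4.1818) ≈ 2.0449


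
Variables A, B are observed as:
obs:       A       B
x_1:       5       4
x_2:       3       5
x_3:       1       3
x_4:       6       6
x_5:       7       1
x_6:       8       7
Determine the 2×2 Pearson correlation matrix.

Step 1 — column means:
  mean(A) = (5 + 3 + 1 + 6 + 7 + 8) / 6 = 30/6 = 5
  mean(B) = (4 + 5 + 3 + 6 + 1 + 7) / 6 = 26/6 = 4.3333

Step 2 — sample variances and covariances s[i,j] = (1/(n-1)) · Σ_k (x_{k,i} - mean_i) · (x_{k,j} - mean_j), with n-1 = 5:
  s[A,A] = ((0)·(0) + (-2)·(-2) + (-4)·(-4) + (1)·(1) + (2)·(2) + (3)·(3)) / 5 = 34/5 = 6.8
  s[A,B] = ((0)·(-0.3333) + (-2)·(0.6667) + (-4)·(-1.3333) + (1)·(1.6667) + (2)·(-3.3333) + (3)·(2.6667)) / 5 = 7/5 = 1.4
  s[B,B] = ((-0.3333)·(-0.3333) + (0.6667)·(0.6667) + (-1.3333)·(-1.3333) + (1.6667)·(1.6667) + (-3.3333)·(-3.3333) + (2.6667)·(2.6667)) / 5 = 23.3333/5 = 4.6667
  Sample standard deviations s_i = √(s[i,i]):
  s(A) = √(6.8) = 2.6077
  s(B) = √(4.6667) = 2.1602

Step 3 — r_{ij} = s_{ij} / (s_i · s_j):
  r[A,A] = 1 (diagonal).
  r[A,B] = 1.4 / (2.6077 · 2.1602) = 1.4 / 5.6332 = 0.2485
  r[B,B] = 1 (diagonal).

R is symmetric with unit diagonal. Assembling:

R = [[1, 0.2485],
 [0.2485, 1]]


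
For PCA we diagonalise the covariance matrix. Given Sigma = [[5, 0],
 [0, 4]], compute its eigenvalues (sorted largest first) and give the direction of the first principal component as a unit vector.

Step 1 — characteristic polynomial of 2×2 Sigma:
  det(Sigma - λI) = λ² - trace · λ + det = 0.
  trace = 5 + 4 = 9, det = 5·4 - (0)² = 20.
Step 2 — discriminant:
  Δ = trace² - 4·det = 81 - 80 = 1.
Step 3 — eigenvalues:
  λ = (trace ± √Δ)/2 = (9 ± 1)/2,
  λ_1 = 5,  λ_2 = 4.

Step 4 — unit eigenvector for λ_1: Sigma is diagonal, so its eigenvectors are the coordinate axes. λ_1 = 5 is the diagonal entry on the first coordinate axis, hence
  v_1 = (1, 0) (||v_1|| = 1).

λ_1 = 5,  λ_2 = 4;  v_1 ≈ (1, 0)


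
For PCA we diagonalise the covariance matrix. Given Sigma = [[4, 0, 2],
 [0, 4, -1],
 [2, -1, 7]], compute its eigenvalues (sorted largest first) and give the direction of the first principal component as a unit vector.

Step 1 — characteristic polynomial p(λ) = det(λI - Sigma) = λ³ - tr·λ² + c_1·λ - det, where tr = trace, c_1 = sum of the principal 2×2 minors, det = det(Sigma):
  tr = 4 + 4 + 7 = 15,
  c_1 = (4·4 - (0)²) + (4·7 - (2)²) + (4·7 - (-1)²) = 16 + 24 + 27 = 67,
  det = 4·(4·7 - (-1)²) - (0)·((0)·7 - (-1)·(2)) + (2)·((0)·(-1) - 4·(2)) = 4·(27) - (0)·(2) + (2)·(-8) = 92.
  So p(λ) = λ³ - 15λ² + 67λ - 92.
Step 2 — look for an integer root (rational root theorem: any rational root is an integer divisor of 92). Testing λ = 4:
  p(4) = 64 - 240 + 268 - 92 = 0  ✓
  Dividing out (λ - 4): p(λ) = (λ - 4)(λ² - 11λ + 23).
Step 3 — remaining eigenvalues from the quadratic λ² - 11λ + 23 = 0:
  Δ = 11² - 4·23 = 121 - 92 = 29,  λ = (11 ± √29)/2 = (11 ± 5.3852)/2 ≈ 8.1926 or 2.8074.
  Sorted: λ_1 = 8.1926,  λ_2 = 4,  λ_3 = 2.8074  (check: sum = 15 = tr ✓).

Step 4 — unit eigenvector for λ_1 ≈ 8.1926: v spans the null space of (Sigma - λ_1 I), whose rows are
  r_1 = (-4.1926, 0, 2),  r_2 = (0, -4.1926, -1),  r_3 = (2, -1, -1.1926).
  v is orthogonal to every row, so take v ∝ r_1 × r_2 = ((0)·(-1) - (2)·(-4.1926), (2)·(0) - (-4.1926)·(-1), (-4.1926)·(-4.1926) - (0)·(0)) ≈ (8.3852, -4.1926, 17.5777).
  Let u = (8.3852, -4.1926, 17.5777).
  ||u|| = √((8.3852)² + (-4.1926)² + (17.5777)²) = √(396.8659) ≈ 19.9215,  v_1 = u/||u|| ≈ (0.4209, -0.2105, 0.8824) (||v_1|| = 1).

λ_1 = 8.1926,  λ_2 = 4,  λ_3 = 2.8074;  v_1 ≈ (0.4209, -0.2105, 0.8824)


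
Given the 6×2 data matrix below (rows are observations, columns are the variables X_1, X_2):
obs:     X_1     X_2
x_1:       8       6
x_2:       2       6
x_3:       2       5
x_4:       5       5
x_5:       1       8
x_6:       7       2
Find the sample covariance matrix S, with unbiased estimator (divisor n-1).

Step 1 — column means:
  mean(X_1) = (8 + 2 + 2 + 5 + 1 + 7) / 6 = 25/6 = 4.1667
  mean(X_2) = (6 + 6 + 5 + 5 + 8 + 2) / 6 = 32/6 = 5.3333

Step 2 — sample covariance S[i,j] = (1/(n-1)) · Σ_k (x_{k,i} - mean_i) · (x_{k,j} - mean_j), with n-1 = 5.
  S[X_1,X_1] = ((3.8333)·(3.8333) + (-2.1667)·(-2.1667) + (-2.1667)·(-2.1667) + (0.8333)·(0.8333) + (-3.1667)·(-3.1667) + (2.8333)·(2.8333)) / 5 = 42.8333/5 = 8.5667
  S[X_1,X_2] = ((3.8333)·(0.6667) + (-2.1667)·(0.6667) + (-2.1667)·(-0.3333) + (0.8333)·(-0.3333) + (-3.1667)·(2.6667) + (2.8333)·(-3.3333)) / 5 = -16.3333/5 = -3.2667
  S[X_2,X_2] = ((0.6667)·(0.6667) + (0.6667)·(0.6667) + (-0.3333)·(-0.3333) + (-0.3333)·(-0.3333) + (2.6667)·(2.6667) + (-3.3333)·(-3.3333)) / 5 = 19.3333/5 = 3.8667

S is symmetric (S[j,i] = S[i,j]). Assembling:

S = [[8.5667, -3.2667],
 [-3.2667, 3.8667]]


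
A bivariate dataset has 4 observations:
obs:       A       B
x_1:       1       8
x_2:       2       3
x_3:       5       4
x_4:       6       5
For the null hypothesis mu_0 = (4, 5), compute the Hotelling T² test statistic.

Step 1 — sample mean vector:
  mean(A) = (1 + 2 + 5 + 6) / 4 = 14/4 = 3.5
  mean(B) = (8 + 3 + 4 + 5) / 4 = 20/4 = 5
  x̄ = (3.5, 5),  deviation x̄ - mu_0 = (3.5, 5) - (4, 5) = (-0.5, 0).

Step 2 — sample covariance matrix, S[i,j] = (1/(n-1)) · Σ_k (x_{k,i} - mean_i) · (x_{k,j} - mean_j), divisor n-1 = 3:
  S[A,A] = ((-2.5)·(-2.5) + (-1.5)·(-1.5) + (1.5)·(1.5) + (2.5)·(2.5)) / 3 = 17/3 = 5.6667
  S[A,B] = ((-2.5)·(3) + (-1.5)·(-2) + (1.5)·(-1) + (2.5)·(0)) / 3 = -6/3 = -2
  S[B,B] = ((3)·(3) + (-2)·(-2) + (-1)·(-1) + (0)·(0)) / 3 = 14/3 = 4.6667
  S = [[5.6667, -2],
 [-2, 4.6667]].

Step 3 — invert S. det(S) = 5.6667·4.6667 - (-2)² = 22.4444.
  S^{-1} = (1/det) · [[d, -b], [-b, a]] = [[0.2079, 0.0891],
 [0.0891, 0.2525]].

Step 4 — quadratic form (x̄ - mu_0)^T · S^{-1} · (x̄ - mu_0):
  S^{-1} · (x̄ - mu_0) = (-0.104, -0.0446),
  (x̄ - mu_0)^T · [...] = (-0.5)·(-0.104) + (0)·(-0.0446) = 0.052.

Step 5 — scale by n: T² = 4 · 0.052 = 0.2079.

T² ≈ 0.2079


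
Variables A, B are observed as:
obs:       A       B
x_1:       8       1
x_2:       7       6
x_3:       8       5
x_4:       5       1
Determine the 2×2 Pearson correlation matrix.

Step 1 — column means:
  mean(A) = (8 + 7 + 8 + 5) / 4 = 28/4 = 7
  mean(B) = (1 + 6 + 5 + 1) / 4 = 13/4 = 3.25

Step 2 — sample variances and covariances s[i,j] = (1/(n-1)) · Σ_k (x_{k,i} - mean_i) · (x_{k,j} - mean_j), with n-1 = 3:
  s[A,A] = ((1)·(1) + (0)·(0) + (1)·(1) + (-2)·(-2)) / 3 = 6/3 = 2
  s[A,B] = ((1)·(-2.25) + (0)·(2.75) + (1)·(1.75) + (-2)·(-2.25)) / 3 = 4/3 = 1.3333
  s[B,B] = ((-2.25)·(-2.25) + (2.75)·(2.75) + (1.75)·(1.75) + (-2.25)·(-2.25)) / 3 = 20.75/3 = 6.9167
  Sample standard deviations s_i = √(s[i,i]):
  s(A) = √(2) = 1.4142
  s(B) = √(6.9167) = 2.63

Step 3 — r_{ij} = s_{ij} / (s_i · s_j):
  r[A,A] = 1 (diagonal).
  r[A,B] = 1.3333 / (1.4142 · 2.63) = 1.3333 / 3.7193 = 0.3585
  r[B,B] = 1 (diagonal).

R is symmetric with unit diagonal. Assembling:

R = [[1, 0.3585],
 [0.3585, 1]]
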